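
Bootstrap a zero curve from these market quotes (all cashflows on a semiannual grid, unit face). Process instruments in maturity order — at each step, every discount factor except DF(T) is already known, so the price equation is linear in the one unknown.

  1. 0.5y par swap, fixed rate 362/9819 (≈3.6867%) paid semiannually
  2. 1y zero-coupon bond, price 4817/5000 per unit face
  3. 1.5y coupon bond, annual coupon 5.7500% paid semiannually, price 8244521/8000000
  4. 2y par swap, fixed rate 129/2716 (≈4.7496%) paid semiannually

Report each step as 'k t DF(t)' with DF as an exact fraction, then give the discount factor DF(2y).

1 1/2 9819/10000
2 1 4817/5000
3 3/2 4737/5000
4 2 9097/10000
DF(2y) = 9097/10000 ≈ 0.909700

step 1 [0.5y] swap r/2=181/9819: DF=(1 − 181/9819·(0))/(1+181/9819) = 9819/10000 ≈ 0.981900
step 2 [1y] zero: DF = P = 4817/5000 ≈ 0.963400
step 3 [1.5y] bond c/2=23/800: DF=(8244521/8000000 − 23/800·(0.981900+0.963400))/(1+23/800) = 4737/5000 ≈ 0.947400
step 4 [2y] swap r/2=129/5432: DF=(1 − 129/5432·(0.981900+0.963400+0.947400))/(1+129/5432) = 9097/10000 ≈ 0.909700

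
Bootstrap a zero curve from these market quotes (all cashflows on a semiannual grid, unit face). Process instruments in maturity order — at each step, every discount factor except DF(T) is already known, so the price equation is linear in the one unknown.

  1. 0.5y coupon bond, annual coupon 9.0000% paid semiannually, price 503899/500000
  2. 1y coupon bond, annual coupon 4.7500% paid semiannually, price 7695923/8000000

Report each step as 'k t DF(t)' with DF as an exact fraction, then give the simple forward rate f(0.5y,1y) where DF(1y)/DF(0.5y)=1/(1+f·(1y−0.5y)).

step 1 [0.5y] bond c/2=9/200: DF=(503899/500000 − 9/200·(0))/(1+9/200) = 2411/2500 ≈ 0.964400
step 2 [1y] bond c/2=19/800: DF=(7695923/8000000 − 19/800·(0.964400))/(1+19/800) = 9173/10000 ≈ 0.917300

1 1/2 2411/2500
2 1 9173/10000
f(0.5y,1y) = ((2411/2500)/(9173/10000) − 1)/(1/2) = 942/9173 ≈ 10.2693%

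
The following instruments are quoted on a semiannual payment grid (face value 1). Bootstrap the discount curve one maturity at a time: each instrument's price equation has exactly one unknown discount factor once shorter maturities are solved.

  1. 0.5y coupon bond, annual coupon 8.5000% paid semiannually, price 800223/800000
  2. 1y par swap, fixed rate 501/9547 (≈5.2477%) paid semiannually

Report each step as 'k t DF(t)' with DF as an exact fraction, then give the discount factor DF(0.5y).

1 1/2 1919/2000
2 1 9499/10000
DF(0.5y) = 1919/2000 ≈ 0.959500

step 1 [0.5y] bond c/2=17/400: DF=(800223/800000 − 17/400·(0))/(1+17/400) = 1919/2000 ≈ 0.959500
step 2 [1y] swap r/2=501/19094: DF=(1 − 501/19094·(0.959500))/(1+501/19094) = 9499/10000 ≈ 0.949900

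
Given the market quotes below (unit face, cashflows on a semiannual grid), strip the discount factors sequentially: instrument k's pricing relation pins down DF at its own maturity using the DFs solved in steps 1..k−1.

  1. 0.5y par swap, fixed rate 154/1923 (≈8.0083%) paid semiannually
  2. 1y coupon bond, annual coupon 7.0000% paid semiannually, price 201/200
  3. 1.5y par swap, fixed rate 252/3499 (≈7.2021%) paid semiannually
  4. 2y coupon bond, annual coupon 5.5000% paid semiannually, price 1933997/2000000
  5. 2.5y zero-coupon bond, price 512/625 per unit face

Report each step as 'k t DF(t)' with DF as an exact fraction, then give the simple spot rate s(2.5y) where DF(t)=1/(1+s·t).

step 1 [0.5y] swap r/2=77/1923: DF=(1 − 77/1923·(0))/(1+77/1923) = 1923/2000 ≈ 0.961500
step 2 [1y] bond c/2=7/200: DF=(201/200 − 7/200·(0.961500))/(1+7/200) = 1877/2000 ≈ 0.938500
step 3 [1.5y] swap r/2=126/3499: DF=(1 − 126/3499·(0.961500+0.938500))/(1+126/3499) = 562/625 ≈ 0.899200
step 4 [2y] bond c/2=11/400: DF=(1933997/2000000 − 11/400·(0.961500+0.938500+0.899200))/(1+11/400) = 4331/5000 ≈ 0.866200
step 5 [2.5y] zero: DF = P = 512/625 ≈ 0.819200

1 1/2 1923/2000
2 1 1877/2000
3 3/2 562/625
4 2 4331/5000
5 5/2 512/625
s(2.5y) = (1/(512/625) − 1)/(5/2) = 113/1280 ≈ 8.8281%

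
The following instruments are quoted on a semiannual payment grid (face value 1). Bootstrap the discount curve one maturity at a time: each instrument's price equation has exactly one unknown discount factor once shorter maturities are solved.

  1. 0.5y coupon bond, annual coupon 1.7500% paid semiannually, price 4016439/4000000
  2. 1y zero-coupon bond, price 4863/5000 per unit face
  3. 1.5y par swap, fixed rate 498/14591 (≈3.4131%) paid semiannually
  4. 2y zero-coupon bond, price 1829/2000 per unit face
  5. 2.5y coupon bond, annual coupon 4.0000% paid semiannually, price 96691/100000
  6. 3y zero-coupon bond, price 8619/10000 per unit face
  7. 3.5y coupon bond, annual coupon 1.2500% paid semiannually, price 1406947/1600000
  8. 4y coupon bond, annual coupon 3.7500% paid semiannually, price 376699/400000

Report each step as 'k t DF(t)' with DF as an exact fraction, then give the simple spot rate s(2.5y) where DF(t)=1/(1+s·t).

1 1/2 4977/5000
2 1 4863/5000
3 3/2 4751/5000
4 2 1829/2000
5 5/2 1091/1250
6 3 8619/10000
7 7/2 8393/10000
8 4 1613/2000
s(2.5y) = (1/(1091/1250) − 1)/(5/2) = 318/5455 ≈ 5.8295%

step 1 [0.5y] bond c/2=7/800: DF=(4016439/4000000 − 7/800·(0))/(1+7/800) = 4977/5000 ≈ 0.995400
step 2 [1y] zero: DF = P = 4863/5000 ≈ 0.972600
step 3 [1.5y] swap r/2=249/14591: DF=(1 − 249/14591·(0.995400+0.972600))/(1+249/14591) = 4751/5000 ≈ 0.950200
step 4 [2y] zero: DF = P = 1829/2000 ≈ 0.914500
step 5 [2.5y] bond c/2=1/50: DF=(96691/100000 − 1/50·(0.995400+0.972600+0.950200+0.914500))/(1+1/50) = 1091/1250 ≈ 0.872800
step 6 [3y] zero: DF = P = 8619/10000 ≈ 0.861900
step 7 [3.5y] bond c/2=1/160: DF=(1406947/1600000 − 1/160·(0.995400+0.972600+0.950200+0.914500+0.872800+0.861900))/(1+1/160) = 8393/10000 ≈ 0.839300
step 8 [4y] bond c/2=3/160: DF=(376699/400000 − 3/160·(0.995400+0.972600+0.950200+0.914500+0.872800+0.861900+0.839300))/(1+3/160) = 1613/2000 ≈ 0.806500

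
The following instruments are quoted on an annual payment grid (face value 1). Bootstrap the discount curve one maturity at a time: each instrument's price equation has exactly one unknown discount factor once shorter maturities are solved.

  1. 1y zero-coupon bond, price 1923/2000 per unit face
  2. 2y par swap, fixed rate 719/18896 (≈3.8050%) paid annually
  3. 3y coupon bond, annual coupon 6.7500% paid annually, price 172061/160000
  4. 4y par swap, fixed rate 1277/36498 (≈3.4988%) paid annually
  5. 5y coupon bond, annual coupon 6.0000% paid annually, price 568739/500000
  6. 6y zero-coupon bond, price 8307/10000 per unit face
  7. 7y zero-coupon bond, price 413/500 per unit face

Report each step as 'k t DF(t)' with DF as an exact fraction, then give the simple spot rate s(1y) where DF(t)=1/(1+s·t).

1 1 1923/2000
2 2 9281/10000
3 3 8879/10000
4 4 8723/10000
5 5 1733/2000
6 6 8307/10000
7 7 413/500
s(1y) = (1/(1923/2000) − 1)/(1) = 77/1923 ≈ 4.0042%

step 1 [1y] zero: DF = P = 1923/2000 ≈ 0.961500
step 2 [2y] swap r/1=719/18896: DF=(1 − 719/18896·(0.961500))/(1+719/18896) = 9281/10000 ≈ 0.928100
step 3 [3y] bond c/1=27/400: DF=(172061/160000 − 27/400·(0.961500+0.928100))/(1+27/400) = 8879/10000 ≈ 0.887900
step 4 [4y] swap r/1=1277/36498: DF=(1 − 1277/36498·(0.961500+0.928100+0.887900))/(1+1277/36498) = 8723/10000 ≈ 0.872300
step 5 [5y] bond c/1=3/50: DF=(568739/500000 − 3/50·(0.961500+0.928100+0.887900+0.872300))/(1+3/50) = 1733/2000 ≈ 0.866500
step 6 [6y] zero: DF = P = 8307/10000 ≈ 0.830700
step 7 [7y] zero: DF = P = 413/500 ≈ 0.826000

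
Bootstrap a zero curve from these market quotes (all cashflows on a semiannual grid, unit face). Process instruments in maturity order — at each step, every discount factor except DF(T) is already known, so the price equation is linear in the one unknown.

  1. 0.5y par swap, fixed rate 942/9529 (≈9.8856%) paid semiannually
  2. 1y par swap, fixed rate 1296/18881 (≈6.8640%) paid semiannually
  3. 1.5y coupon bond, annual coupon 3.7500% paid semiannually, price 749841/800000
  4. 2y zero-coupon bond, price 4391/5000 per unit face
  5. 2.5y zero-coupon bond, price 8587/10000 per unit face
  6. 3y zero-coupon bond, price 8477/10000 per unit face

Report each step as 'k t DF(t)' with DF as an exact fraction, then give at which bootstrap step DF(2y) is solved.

step 1 [0.5y] swap r/2=471/9529: DF=(1 − 471/9529·(0))/(1+471/9529) = 9529/10000 ≈ 0.952900
step 2 [1y] swap r/2=648/18881: DF=(1 − 648/18881·(0.952900))/(1+648/18881) = 1169/1250 ≈ 0.935200
step 3 [1.5y] bond c/2=3/160: DF=(749841/800000 − 3/160·(0.952900+0.935200))/(1+3/160) = 8853/10000 ≈ 0.885300
step 4 [2y] zero: DF = P = 4391/5000 ≈ 0.878200
step 5 [2.5y] zero: DF = P = 8587/10000 ≈ 0.858700
step 6 [3y] zero: DF = P = 8477/10000 ≈ 0.847700

1 1/2 9529/10000
2 1 1169/1250
3 3/2 8853/10000
4 2 4391/5000
5 5/2 8587/10000
6 3 8477/10000
DF(2y) is solved at step 4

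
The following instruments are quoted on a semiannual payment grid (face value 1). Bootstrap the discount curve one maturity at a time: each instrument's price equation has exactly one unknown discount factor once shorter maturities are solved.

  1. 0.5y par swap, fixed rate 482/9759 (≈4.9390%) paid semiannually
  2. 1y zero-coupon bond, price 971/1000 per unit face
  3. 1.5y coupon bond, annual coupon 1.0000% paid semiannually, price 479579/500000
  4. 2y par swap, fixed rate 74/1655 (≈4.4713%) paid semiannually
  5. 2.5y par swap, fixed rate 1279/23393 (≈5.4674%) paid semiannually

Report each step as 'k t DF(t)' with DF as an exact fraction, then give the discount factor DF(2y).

1 1/2 9759/10000
2 1 971/1000
3 3/2 9447/10000
4 2 9149/10000
5 5/2 8721/10000
DF(2y) = 9149/10000 ≈ 0.914900

step 1 [0.5y] swap r/2=241/9759: DF=(1 − 241/9759·(0))/(1+241/9759) = 9759/10000 ≈ 0.975900
step 2 [1y] zero: DF = P = 971/1000 ≈ 0.971000
step 3 [1.5y] bond c/2=1/200: DF=(479579/500000 − 1/200·(0.975900+0.971000))/(1+1/200) = 9447/10000 ≈ 0.944700
step 4 [2y] swap r/2=37/1655: DF=(1 − 37/1655·(0.975900+0.971000+0.944700))/(1+37/1655) = 9149/10000 ≈ 0.914900
step 5 [2.5y] swap r/2=1279/46786: DF=(1 − 1279/46786·(0.975900+0.971000+0.944700+0.914900))/(1+1279/46786) = 8721/10000 ≈ 0.872100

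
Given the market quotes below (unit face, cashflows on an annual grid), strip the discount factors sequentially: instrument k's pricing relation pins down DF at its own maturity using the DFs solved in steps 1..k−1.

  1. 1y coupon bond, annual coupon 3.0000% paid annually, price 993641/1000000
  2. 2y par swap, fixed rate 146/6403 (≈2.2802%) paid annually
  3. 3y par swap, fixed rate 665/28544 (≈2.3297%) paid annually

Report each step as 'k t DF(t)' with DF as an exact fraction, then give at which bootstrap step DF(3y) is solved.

1 1 9647/10000
2 2 4781/5000
3 3 1867/2000
DF(3y) is solved at step 3

step 1 [1y] bond c/1=3/100: DF=(993641/1000000 − 3/100·(0))/(1+3/100) = 9647/10000 ≈ 0.964700
step 2 [2y] swap r/1=146/6403: DF=(1 − 146/6403·(0.964700))/(1+146/6403) = 4781/5000 ≈ 0.956200
step 3 [3y] swap r/1=665/28544: DF=(1 − 665/28544·(0.964700+0.956200))/(1+665/28544) = 1867/2000 ≈ 0.933500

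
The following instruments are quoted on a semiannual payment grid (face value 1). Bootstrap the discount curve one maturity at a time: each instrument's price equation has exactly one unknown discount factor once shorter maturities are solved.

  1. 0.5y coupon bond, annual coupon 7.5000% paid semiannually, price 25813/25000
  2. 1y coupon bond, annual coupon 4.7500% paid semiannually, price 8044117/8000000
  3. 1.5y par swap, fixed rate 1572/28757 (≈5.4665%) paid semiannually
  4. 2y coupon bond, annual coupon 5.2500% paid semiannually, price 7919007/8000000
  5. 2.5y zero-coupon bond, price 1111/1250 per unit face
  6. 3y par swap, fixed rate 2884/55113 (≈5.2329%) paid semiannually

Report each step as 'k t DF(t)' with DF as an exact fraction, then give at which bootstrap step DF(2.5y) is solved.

1 1/2 622/625
2 1 9591/10000
3 3/2 4607/5000
4 2 891/1000
5 5/2 1111/1250
6 3 4279/5000
DF(2.5y) is solved at step 5

step 1 [0.5y] bond c/2=3/80: DF=(25813/25000 − 3/80·(0))/(1+3/80) = 622/625 ≈ 0.995200
step 2 [1y] bond c/2=19/800: DF=(8044117/8000000 − 19/800·(0.995200))/(1+19/800) = 9591/10000 ≈ 0.959100
step 3 [1.5y] swap r/2=786/28757: DF=(1 − 786/28757·(0.995200+0.959100))/(1+786/28757) = 4607/5000 ≈ 0.921400
step 4 [2y] bond c/2=21/800: DF=(7919007/8000000 − 21/800·(0.995200+0.959100+0.921400))/(1+21/800) = 891/1000 ≈ 0.891000
step 5 [2.5y] zero: DF = P = 1111/1250 ≈ 0.888800
step 6 [3y] swap r/2=1442/55113: DF=(1 − 1442/55113·(0.995200+0.959100+0.921400+0.891000+0.888800))/(1+1442/55113) = 4279/5000 ≈ 0.855800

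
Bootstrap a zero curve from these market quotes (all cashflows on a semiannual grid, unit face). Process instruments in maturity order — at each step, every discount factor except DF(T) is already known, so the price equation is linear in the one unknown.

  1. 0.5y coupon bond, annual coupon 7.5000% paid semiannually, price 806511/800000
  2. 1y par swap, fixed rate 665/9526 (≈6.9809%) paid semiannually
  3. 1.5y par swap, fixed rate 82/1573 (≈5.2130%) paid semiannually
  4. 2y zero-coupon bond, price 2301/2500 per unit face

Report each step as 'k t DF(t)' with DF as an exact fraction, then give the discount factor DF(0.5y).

step 1 [0.5y] bond c/2=3/80: DF=(806511/800000 − 3/80·(0))/(1+3/80) = 9717/10000 ≈ 0.971700
step 2 [1y] swap r/2=665/19052: DF=(1 − 665/19052·(0.971700))/(1+665/19052) = 1867/2000 ≈ 0.933500
step 3 [1.5y] swap r/2=41/1573: DF=(1 − 41/1573·(0.971700+0.933500))/(1+41/1573) = 4631/5000 ≈ 0.926200
step 4 [2y] zero: DF = P = 2301/2500 ≈ 0.920400

1 1/2 9717/10000
2 1 1867/2000
3 3/2 4631/5000
4 2 2301/2500
DF(0.5y) = 9717/10000 ≈ 0.971700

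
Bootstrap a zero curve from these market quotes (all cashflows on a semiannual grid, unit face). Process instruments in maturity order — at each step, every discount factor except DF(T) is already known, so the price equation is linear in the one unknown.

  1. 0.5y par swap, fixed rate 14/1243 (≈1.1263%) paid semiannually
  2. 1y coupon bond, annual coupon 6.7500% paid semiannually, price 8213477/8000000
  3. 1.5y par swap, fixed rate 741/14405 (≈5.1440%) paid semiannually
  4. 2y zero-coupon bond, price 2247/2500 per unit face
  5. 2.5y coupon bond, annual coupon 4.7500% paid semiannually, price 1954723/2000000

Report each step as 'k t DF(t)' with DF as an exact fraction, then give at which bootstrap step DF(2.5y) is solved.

1 1/2 1243/1250
2 1 9607/10000
3 3/2 9259/10000
4 2 2247/2500
5 5/2 867/1000
DF(2.5y) is solved at step 5

step 1 [0.5y] swap r/2=7/1243: DF=(1 − 7/1243·(0))/(1+7/1243) = 1243/1250 ≈ 0.994400
step 2 [1y] bond c/2=27/800: DF=(8213477/8000000 − 27/800·(0.994400))/(1+27/800) = 9607/10000 ≈ 0.960700
step 3 [1.5y] swap r/2=741/28810: DF=(1 − 741/28810·(0.994400+0.960700))/(1+741/28810) = 9259/10000 ≈ 0.925900
step 4 [2y] zero: DF = P = 2247/2500 ≈ 0.898800
step 5 [2.5y] bond c/2=19/800: DF=(1954723/2000000 − 19/800·(0.994400+0.960700+0.925900+0.898800))/(1+19/800) = 867/1000 ≈ 0.867000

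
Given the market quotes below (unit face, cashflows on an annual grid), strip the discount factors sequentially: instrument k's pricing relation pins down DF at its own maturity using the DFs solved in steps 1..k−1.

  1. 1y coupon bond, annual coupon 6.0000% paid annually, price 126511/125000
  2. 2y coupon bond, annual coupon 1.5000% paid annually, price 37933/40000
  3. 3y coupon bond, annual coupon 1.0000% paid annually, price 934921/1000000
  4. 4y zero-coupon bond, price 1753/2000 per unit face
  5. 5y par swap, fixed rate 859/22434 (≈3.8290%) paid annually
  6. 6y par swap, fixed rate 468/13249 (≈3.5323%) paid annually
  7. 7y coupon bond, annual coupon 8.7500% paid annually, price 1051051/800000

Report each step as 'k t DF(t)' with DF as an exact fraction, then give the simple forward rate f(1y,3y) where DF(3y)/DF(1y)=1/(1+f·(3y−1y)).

step 1 [1y] bond c/1=3/50: DF=(126511/125000 − 3/50·(0))/(1+3/50) = 2387/2500 ≈ 0.954800
step 2 [2y] bond c/1=3/200: DF=(37933/40000 − 3/200·(0.954800))/(1+3/200) = 4601/5000 ≈ 0.920200
step 3 [3y] bond c/1=1/100: DF=(934921/1000000 − 1/100·(0.954800+0.920200))/(1+1/100) = 9071/10000 ≈ 0.907100
step 4 [4y] zero: DF = P = 1753/2000 ≈ 0.876500
step 5 [5y] swap r/1=859/22434: DF=(1 − 859/22434·(0.954800+0.920200+0.907100+0.876500))/(1+859/22434) = 4141/5000 ≈ 0.828200
step 6 [6y] swap r/1=468/13249: DF=(1 − 468/13249·(0.954800+0.920200+0.907100+0.876500+0.828200))/(1+468/13249) = 508/625 ≈ 0.812800
step 7 [7y] bond c/1=7/80: DF=(1051051/800000 − 7/80·(0.954800+0.920200+0.907100+0.876500+0.828200+0.812800))/(1+7/80) = 7817/10000 ≈ 0.781700

1 1 2387/2500
2 2 4601/5000
3 3 9071/10000
4 4 1753/2000
5 5 4141/5000
6 6 508/625
7 7 7817/10000
f(1y,3y) = ((2387/2500)/(9071/10000) − 1)/(2) = 477/18142 ≈ 2.6293%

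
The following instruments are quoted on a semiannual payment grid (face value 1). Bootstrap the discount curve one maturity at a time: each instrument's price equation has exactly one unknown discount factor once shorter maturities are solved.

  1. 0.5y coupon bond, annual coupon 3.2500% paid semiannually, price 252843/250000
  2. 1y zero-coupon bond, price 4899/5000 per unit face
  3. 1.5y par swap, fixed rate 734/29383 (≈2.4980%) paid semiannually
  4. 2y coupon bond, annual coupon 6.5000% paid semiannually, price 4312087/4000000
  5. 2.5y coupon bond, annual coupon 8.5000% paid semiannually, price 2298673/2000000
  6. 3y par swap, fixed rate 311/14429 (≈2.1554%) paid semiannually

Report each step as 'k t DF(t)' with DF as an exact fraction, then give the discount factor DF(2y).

1 1/2 622/625
2 1 4899/5000
3 3/2 9633/10000
4 2 2379/2500
5 5/2 9439/10000
6 3 4689/5000
DF(2y) = 2379/2500 ≈ 0.951600

step 1 [0.5y] bond c/2=13/800: DF=(252843/250000 − 13/800·(0))/(1+13/800) = 622/625 ≈ 0.995200
step 2 [1y] zero: DF = P = 4899/5000 ≈ 0.979800
step 3 [1.5y] swap r/2=367/29383: DF=(1 − 367/29383·(0.995200+0.979800))/(1+367/29383) = 9633/10000 ≈ 0.963300
step 4 [2y] bond c/2=13/400: DF=(4312087/4000000 − 13/400·(0.995200+0.979800+0.963300))/(1+13/400) = 2379/2500 ≈ 0.951600
step 5 [2.5y] bond c/2=17/400: DF=(2298673/2000000 − 17/400·(0.995200+0.979800+0.963300+0.951600))/(1+17/400) = 9439/10000 ≈ 0.943900
step 6 [3y] swap r/2=311/28858: DF=(1 − 311/28858·(0.995200+0.979800+0.963300+0.951600+0.943900))/(1+311/28858) = 4689/5000 ≈ 0.937800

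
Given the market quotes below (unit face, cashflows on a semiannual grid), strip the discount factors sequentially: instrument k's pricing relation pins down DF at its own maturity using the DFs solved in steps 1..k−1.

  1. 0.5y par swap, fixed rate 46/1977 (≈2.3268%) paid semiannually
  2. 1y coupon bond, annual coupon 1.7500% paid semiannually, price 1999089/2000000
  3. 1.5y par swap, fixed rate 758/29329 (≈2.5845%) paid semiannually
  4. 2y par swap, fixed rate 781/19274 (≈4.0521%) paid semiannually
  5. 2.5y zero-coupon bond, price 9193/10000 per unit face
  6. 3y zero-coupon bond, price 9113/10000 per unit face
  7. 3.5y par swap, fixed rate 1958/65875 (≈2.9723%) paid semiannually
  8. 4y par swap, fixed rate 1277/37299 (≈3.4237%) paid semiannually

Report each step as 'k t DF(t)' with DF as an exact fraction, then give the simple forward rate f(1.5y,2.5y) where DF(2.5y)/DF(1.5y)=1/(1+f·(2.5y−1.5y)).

step 1 [0.5y] swap r/2=23/1977: DF=(1 − 23/1977·(0))/(1+23/1977) = 1977/2000 ≈ 0.988500
step 2 [1y] bond c/2=7/800: DF=(1999089/2000000 − 7/800·(0.988500))/(1+7/800) = 9823/10000 ≈ 0.982300
step 3 [1.5y] swap r/2=379/29329: DF=(1 − 379/29329·(0.988500+0.982300))/(1+379/29329) = 9621/10000 ≈ 0.962100
step 4 [2y] swap r/2=781/38548: DF=(1 − 781/38548·(0.988500+0.982300+0.962100))/(1+781/38548) = 9219/10000 ≈ 0.921900
step 5 [2.5y] zero: DF = P = 9193/10000 ≈ 0.919300
step 6 [3y] zero: DF = P = 9113/10000 ≈ 0.911300
step 7 [3.5y] swap r/2=979/65875: DF=(1 − 979/65875·(0.988500+0.982300+0.962100+0.921900+0.919300+0.911300))/(1+979/65875) = 9021/10000 ≈ 0.902100
step 8 [4y] swap r/2=1277/74598: DF=(1 − 1277/74598·(0.988500+0.982300+0.962100+0.921900+0.919300+0.911300+0.902100))/(1+1277/74598) = 8723/10000 ≈ 0.872300

1 1/2 1977/2000
2 1 9823/10000
3 3/2 9621/10000
4 2 9219/10000
5 5/2 9193/10000
6 3 9113/10000
7 7/2 9021/10000
8 4 8723/10000
f(1.5y,2.5y) = ((9621/10000)/(9193/10000) − 1)/(1) = 428/9193 ≈ 4.6557%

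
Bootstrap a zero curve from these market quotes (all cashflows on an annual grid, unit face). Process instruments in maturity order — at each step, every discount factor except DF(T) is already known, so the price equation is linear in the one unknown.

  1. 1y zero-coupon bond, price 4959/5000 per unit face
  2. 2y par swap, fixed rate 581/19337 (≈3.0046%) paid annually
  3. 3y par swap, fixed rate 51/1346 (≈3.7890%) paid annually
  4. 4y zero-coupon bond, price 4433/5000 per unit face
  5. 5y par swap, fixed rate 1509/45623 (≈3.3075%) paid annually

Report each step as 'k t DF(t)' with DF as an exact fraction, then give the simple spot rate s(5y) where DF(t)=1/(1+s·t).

1 1 4959/5000
2 2 9419/10000
3 3 8929/10000
4 4 4433/5000
5 5 8491/10000
s(5y) = (1/(8491/10000) − 1)/(5) = 1509/42455 ≈ 3.5544%

step 1 [1y] zero: DF = P = 4959/5000 ≈ 0.991800
step 2 [2y] swap r/1=581/19337: DF=(1 − 581/19337·(0.991800))/(1+581/19337) = 9419/10000 ≈ 0.941900
step 3 [3y] swap r/1=51/1346: DF=(1 − 51/1346·(0.991800+0.941900))/(1+51/1346) = 8929/10000 ≈ 0.892900
step 4 [4y] zero: DF = P = 4433/5000 ≈ 0.886600
step 5 [5y] swap r/1=1509/45623: DF=(1 − 1509/45623·(0.991800+0.941900+0.892900+0.886600))/(1+1509/45623) = 8491/10000 ≈ 0.849100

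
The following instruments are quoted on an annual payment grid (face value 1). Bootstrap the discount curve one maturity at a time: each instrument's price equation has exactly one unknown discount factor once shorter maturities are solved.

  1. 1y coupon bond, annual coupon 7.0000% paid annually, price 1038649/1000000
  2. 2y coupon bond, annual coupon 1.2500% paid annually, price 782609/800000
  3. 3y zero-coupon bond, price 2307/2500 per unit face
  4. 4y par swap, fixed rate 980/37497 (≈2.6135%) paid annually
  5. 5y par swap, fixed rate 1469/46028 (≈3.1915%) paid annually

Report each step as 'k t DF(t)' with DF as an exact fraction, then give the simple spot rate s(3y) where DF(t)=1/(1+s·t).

1 1 9707/10000
2 2 4771/5000
3 3 2307/2500
4 4 451/500
5 5 8531/10000
s(3y) = (1/(2307/2500) − 1)/(3) = 193/6921 ≈ 2.7886%

step 1 [1y] bond c/1=7/100: DF=(1038649/1000000 − 7/100·(0))/(1+7/100) = 9707/10000 ≈ 0.970700
step 2 [2y] bond c/1=1/80: DF=(782609/800000 − 1/80·(0.970700))/(1+1/80) = 4771/5000 ≈ 0.954200
step 3 [3y] zero: DF = P = 2307/2500 ≈ 0.922800
step 4 [4y] swap r/1=980/37497: DF=(1 − 980/37497·(0.970700+0.954200+0.922800))/(1+980/37497) = 451/500 ≈ 0.902000
step 5 [5y] swap r/1=1469/46028: DF=(1 − 1469/46028·(0.970700+0.954200+0.922800+0.902000))/(1+1469/46028) = 8531/10000 ≈ 0.853100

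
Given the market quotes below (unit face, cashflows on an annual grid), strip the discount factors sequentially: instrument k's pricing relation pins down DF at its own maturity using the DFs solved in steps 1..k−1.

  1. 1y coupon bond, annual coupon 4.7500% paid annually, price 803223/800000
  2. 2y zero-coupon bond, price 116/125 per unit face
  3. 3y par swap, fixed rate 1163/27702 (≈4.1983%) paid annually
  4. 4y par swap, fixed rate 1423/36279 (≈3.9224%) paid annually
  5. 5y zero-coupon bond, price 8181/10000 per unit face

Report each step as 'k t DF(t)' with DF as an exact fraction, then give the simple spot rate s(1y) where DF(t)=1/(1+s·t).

step 1 [1y] bond c/1=19/400: DF=(803223/800000 − 19/400·(0))/(1+19/400) = 1917/2000 ≈ 0.958500
step 2 [2y] zero: DF = P = 116/125 ≈ 0.928000
step 3 [3y] swap r/1=1163/27702: DF=(1 − 1163/27702·(0.958500+0.928000))/(1+1163/27702) = 8837/10000 ≈ 0.883700
step 4 [4y] swap r/1=1423/36279: DF=(1 − 1423/36279·(0.958500+0.928000+0.883700))/(1+1423/36279) = 8577/10000 ≈ 0.857700
step 5 [5y] zero: DF = P = 8181/10000 ≈ 0.818100

1 1 1917/2000
2 2 116/125
3 3 8837/10000
4 4 8577/10000
5 5 8181/10000
s(1y) = (1/(1917/2000) − 1)/(1) = 83/1917 ≈ 4.3297%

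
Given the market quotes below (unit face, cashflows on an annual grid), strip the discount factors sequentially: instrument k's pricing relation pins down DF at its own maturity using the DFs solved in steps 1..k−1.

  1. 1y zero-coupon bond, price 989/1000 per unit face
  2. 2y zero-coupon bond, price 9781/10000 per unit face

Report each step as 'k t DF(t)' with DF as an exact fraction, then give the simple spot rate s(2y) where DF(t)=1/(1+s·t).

step 1 [1y] zero: DF = P = 989/1000 ≈ 0.989000
step 2 [2y] zero: DF = P = 9781/10000 ≈ 0.978100

1 1 989/1000
2 2 9781/10000
s(2y) = (1/(9781/10000) − 1)/(2) = 219/19562 ≈ 1.1195%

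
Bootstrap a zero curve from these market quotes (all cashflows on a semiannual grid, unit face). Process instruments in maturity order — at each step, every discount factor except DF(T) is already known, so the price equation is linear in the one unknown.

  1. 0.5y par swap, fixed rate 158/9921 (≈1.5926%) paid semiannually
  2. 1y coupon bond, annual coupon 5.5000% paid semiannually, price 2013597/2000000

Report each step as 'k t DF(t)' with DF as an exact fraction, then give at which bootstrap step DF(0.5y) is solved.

step 1 [0.5y] swap r/2=79/9921: DF=(1 − 79/9921·(0))/(1+79/9921) = 9921/10000 ≈ 0.992100
step 2 [1y] bond c/2=11/400: DF=(2013597/2000000 − 11/400·(0.992100))/(1+11/400) = 9533/10000 ≈ 0.953300

1 1/2 9921/10000
2 1 9533/10000
DF(0.5y) is solved at step 1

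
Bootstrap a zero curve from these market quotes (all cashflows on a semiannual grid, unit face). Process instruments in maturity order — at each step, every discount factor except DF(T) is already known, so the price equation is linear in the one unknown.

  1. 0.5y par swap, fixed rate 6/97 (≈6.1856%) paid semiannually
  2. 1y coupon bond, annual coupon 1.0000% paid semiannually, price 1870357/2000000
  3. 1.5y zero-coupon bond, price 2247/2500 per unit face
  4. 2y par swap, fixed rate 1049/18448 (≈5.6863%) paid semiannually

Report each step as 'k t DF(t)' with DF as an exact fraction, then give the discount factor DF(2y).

1 1/2 97/100
2 1 9257/10000
3 3/2 2247/2500
4 2 8951/10000
DF(2y) = 8951/10000 ≈ 0.895100

step 1 [0.5y] swap r/2=3/97: DF=(1 − 3/97·(0))/(1+3/97) = 97/100 ≈ 0.970000
step 2 [1y] bond c/2=1/200: DF=(1870357/2000000 − 1/200·(0.970000))/(1+1/200) = 9257/10000 ≈ 0.925700
step 3 [1.5y] zero: DF = P = 2247/2500 ≈ 0.898800
step 4 [2y] swap r/2=1049/36896: DF=(1 − 1049/36896·(0.970000+0.925700+0.898800))/(1+1049/36896) = 8951/10000 ≈ 0.895100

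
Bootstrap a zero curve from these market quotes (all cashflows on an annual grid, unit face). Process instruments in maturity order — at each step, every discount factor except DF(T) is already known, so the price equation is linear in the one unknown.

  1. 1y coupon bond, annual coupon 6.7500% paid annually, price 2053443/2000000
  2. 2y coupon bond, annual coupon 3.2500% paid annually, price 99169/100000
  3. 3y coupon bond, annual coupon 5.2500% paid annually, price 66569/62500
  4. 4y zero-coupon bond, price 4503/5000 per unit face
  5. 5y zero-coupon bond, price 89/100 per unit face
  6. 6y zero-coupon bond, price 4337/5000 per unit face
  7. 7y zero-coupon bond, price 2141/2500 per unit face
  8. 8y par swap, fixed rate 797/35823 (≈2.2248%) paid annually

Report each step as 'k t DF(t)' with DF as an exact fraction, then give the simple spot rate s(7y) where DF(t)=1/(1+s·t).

1 1 4809/5000
2 2 4651/5000
3 3 1147/1250
4 4 4503/5000
5 5 89/100
6 6 4337/5000
7 7 2141/2500
8 8 4203/5000
s(7y) = (1/(2141/2500) − 1)/(7) = 359/14987 ≈ 2.3954%

step 1 [1y] bond c/1=27/400: DF=(2053443/2000000 − 27/400·(0))/(1+27/400) = 4809/5000 ≈ 0.961800
step 2 [2y] bond c/1=13/400: DF=(99169/100000 − 13/400·(0.961800))/(1+13/400) = 4651/5000 ≈ 0.930200
step 3 [3y] bond c/1=21/400: DF=(66569/62500 − 21/400·(0.961800+0.930200))/(1+21/400) = 1147/1250 ≈ 0.917600
step 4 [4y] zero: DF = P = 4503/5000 ≈ 0.900600
step 5 [5y] zero: DF = P = 89/100 ≈ 0.890000
step 6 [6y] zero: DF = P = 4337/5000 ≈ 0.867400
step 7 [7y] zero: DF = P = 2141/2500 ≈ 0.856400
step 8 [8y] swap r/1=797/35823: DF=(1 − 797/35823·(0.961800+0.930200+0.917600+0.900600+0.890000+0.867400+0.856400))/(1+797/35823) = 4203/5000 ≈ 0.840600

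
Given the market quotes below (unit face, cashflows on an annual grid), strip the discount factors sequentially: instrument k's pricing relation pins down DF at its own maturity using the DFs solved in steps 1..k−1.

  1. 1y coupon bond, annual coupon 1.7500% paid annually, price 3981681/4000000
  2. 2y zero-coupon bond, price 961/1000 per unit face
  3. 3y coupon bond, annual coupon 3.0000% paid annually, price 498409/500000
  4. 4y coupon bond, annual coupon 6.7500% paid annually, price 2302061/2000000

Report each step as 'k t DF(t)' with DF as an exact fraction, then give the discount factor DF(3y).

1 1 9783/10000
2 2 961/1000
3 3 9113/10000
4 4 449/500
DF(3y) = 9113/10000 ≈ 0.911300

step 1 [1y] bond c/1=7/400: DF=(3981681/4000000 − 7/400·(0))/(1+7/400) = 9783/10000 ≈ 0.978300
step 2 [2y] zero: DF = P = 961/1000 ≈ 0.961000
step 3 [3y] bond c/1=3/100: DF=(498409/500000 − 3/100·(0.978300+0.961000))/(1+3/100) = 9113/10000 ≈ 0.911300
step 4 [4y] bond c/1=27/400: DF=(2302061/2000000 − 27/400·(0.978300+0.961000+0.911300))/(1+27/400) = 449/500 ≈ 0.898000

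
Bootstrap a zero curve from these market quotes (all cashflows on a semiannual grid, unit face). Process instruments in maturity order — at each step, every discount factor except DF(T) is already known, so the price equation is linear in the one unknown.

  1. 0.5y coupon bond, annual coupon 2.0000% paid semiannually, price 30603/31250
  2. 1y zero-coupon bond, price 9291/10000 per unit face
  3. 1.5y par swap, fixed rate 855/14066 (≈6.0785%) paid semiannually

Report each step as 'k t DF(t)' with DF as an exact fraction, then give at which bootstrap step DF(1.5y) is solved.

1 1/2 606/625
2 1 9291/10000
3 3/2 1829/2000
DF(1.5y) is solved at step 3

step 1 [0.5y] bond c/2=1/100: DF=(30603/31250 − 1/100·(0))/(1+1/100) = 606/625 ≈ 0.969600
step 2 [1y] zero: DF = P = 9291/10000 ≈ 0.929100
step 3 [1.5y] swap r/2=855/28132: DF=(1 − 855/28132·(0.969600+0.929100))/(1+855/28132) = 1829/2000 ≈ 0.914500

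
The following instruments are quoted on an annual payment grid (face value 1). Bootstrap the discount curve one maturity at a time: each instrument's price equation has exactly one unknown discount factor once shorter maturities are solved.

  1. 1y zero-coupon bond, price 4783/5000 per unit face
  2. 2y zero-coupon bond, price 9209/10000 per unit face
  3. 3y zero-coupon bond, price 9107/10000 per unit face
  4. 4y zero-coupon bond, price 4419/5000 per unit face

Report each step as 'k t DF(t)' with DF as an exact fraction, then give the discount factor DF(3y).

1 1 4783/5000
2 2 9209/10000
3 3 9107/10000
4 4 4419/5000
DF(3y) = 9107/10000 ≈ 0.910700

step 1 [1y] zero: DF = P = 4783/5000 ≈ 0.956600
step 2 [2y] zero: DF = P = 9209/10000 ≈ 0.920900
step 3 [3y] zero: DF = P = 9107/10000 ≈ 0.910700
step 4 [4y] zero: DF = P = 4419/5000 ≈ 0.883800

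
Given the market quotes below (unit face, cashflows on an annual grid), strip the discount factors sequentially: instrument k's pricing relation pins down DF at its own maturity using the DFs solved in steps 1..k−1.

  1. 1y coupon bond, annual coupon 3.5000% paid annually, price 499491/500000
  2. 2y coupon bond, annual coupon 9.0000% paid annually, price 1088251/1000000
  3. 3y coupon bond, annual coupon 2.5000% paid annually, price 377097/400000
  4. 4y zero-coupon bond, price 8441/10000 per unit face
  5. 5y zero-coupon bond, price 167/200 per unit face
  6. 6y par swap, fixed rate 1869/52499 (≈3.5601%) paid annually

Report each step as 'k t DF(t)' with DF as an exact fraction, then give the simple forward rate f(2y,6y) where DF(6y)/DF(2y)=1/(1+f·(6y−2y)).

1 1 2413/2500
2 2 9187/10000
3 3 4369/5000
4 4 8441/10000
5 5 167/200
6 6 8131/10000
f(2y,6y) = ((9187/10000)/(8131/10000) − 1)/(4) = 264/8131 ≈ 3.2468%

step 1 [1y] bond c/1=7/200: DF=(499491/500000 − 7/200·(0))/(1+7/200) = 2413/2500 ≈ 0.965200
step 2 [2y] bond c/1=9/100: DF=(1088251/1000000 − 9/100·(0.965200))/(1+9/100) = 9187/10000 ≈ 0.918700
step 3 [3y] bond c/1=1/40: DF=(377097/400000 − 1/40·(0.965200+0.918700))/(1+1/40) = 4369/5000 ≈ 0.873800
step 4 [4y] zero: DF = P = 8441/10000 ≈ 0.844100
step 5 [5y] zero: DF = P = 167/200 ≈ 0.835000
step 6 [6y] swap r/1=1869/52499: DF=(1 − 1869/52499·(0.965200+0.918700+0.873800+0.844100+0.835000))/(1+1869/52499) = 8131/10000 ≈ 0.813100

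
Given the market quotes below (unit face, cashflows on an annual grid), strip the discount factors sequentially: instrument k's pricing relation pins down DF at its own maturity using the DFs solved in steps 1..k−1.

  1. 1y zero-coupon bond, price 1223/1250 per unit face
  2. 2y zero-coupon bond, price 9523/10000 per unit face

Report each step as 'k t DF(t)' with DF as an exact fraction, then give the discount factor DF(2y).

1 1 1223/1250
2 2 9523/10000
DF(2y) = 9523/10000 ≈ 0.952300

step 1 [1y] zero: DF = P = 1223/1250 ≈ 0.978400
step 2 [2y] zero: DF = P = 9523/10000 ≈ 0.952300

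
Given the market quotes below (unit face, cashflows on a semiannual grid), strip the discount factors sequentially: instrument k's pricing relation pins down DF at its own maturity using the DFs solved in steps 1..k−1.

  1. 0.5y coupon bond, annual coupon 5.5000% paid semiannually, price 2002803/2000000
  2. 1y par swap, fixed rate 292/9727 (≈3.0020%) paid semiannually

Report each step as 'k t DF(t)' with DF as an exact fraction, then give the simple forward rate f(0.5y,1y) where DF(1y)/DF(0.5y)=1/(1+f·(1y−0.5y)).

step 1 [0.5y] bond c/2=11/400: DF=(2002803/2000000 − 11/400·(0))/(1+11/400) = 4873/5000 ≈ 0.974600
step 2 [1y] swap r/2=146/9727: DF=(1 − 146/9727·(0.974600))/(1+146/9727) = 2427/2500 ≈ 0.970800

1 1/2 4873/5000
2 1 2427/2500
f(0.5y,1y) = ((4873/5000)/(2427/2500) − 1)/(1/2) = 19/2427 ≈ 0.7829%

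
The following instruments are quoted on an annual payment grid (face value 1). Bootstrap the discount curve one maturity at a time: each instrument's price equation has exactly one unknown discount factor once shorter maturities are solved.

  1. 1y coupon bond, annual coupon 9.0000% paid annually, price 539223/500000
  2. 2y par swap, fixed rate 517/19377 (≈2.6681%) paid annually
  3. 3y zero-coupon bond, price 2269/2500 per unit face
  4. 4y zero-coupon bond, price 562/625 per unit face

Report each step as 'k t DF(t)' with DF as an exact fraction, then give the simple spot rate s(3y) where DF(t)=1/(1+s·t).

step 1 [1y] bond c/1=9/100: DF=(539223/500000 − 9/100·(0))/(1+9/100) = 4947/5000 ≈ 0.989400
step 2 [2y] swap r/1=517/19377: DF=(1 − 517/19377·(0.989400))/(1+517/19377) = 9483/10000 ≈ 0.948300
step 3 [3y] zero: DF = P = 2269/2500 ≈ 0.907600
step 4 [4y] zero: DF = P = 562/625 ≈ 0.899200

1 1 4947/5000
2 2 9483/10000
3 3 2269/2500
4 4 562/625
s(3y) = (1/(2269/2500) − 1)/(3) = 77/2269 ≈ 3.3936%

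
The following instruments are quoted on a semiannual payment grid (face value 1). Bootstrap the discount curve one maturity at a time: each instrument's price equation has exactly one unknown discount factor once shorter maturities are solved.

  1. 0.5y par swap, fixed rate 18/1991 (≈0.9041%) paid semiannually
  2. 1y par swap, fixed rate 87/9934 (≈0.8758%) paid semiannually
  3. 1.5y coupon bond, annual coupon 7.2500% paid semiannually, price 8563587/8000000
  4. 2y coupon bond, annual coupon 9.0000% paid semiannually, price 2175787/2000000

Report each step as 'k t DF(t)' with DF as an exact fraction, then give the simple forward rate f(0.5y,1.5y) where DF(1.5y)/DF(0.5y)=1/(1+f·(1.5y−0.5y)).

1 1/2 1991/2000
2 1 9913/10000
3 3/2 1927/2000
4 2 457/500
f(0.5y,1.5y) = ((1991/2000)/(1927/2000) − 1)/(1) = 64/1927 ≈ 3.3212%

step 1 [0.5y] swap r/2=9/1991: DF=(1 − 9/1991·(0))/(1+9/1991) = 1991/2000 ≈ 0.995500
step 2 [1y] swap r/2=87/19868: DF=(1 − 87/19868·(0.995500))/(1+87/19868) = 9913/10000 ≈ 0.991300
step 3 [1.5y] bond c/2=29/800: DF=(8563587/8000000 − 29/800·(0.995500+0.991300))/(1+29/800) = 1927/2000 ≈ 0.963500
step 4 [2y] bond c/2=9/200: DF=(2175787/2000000 − 9/200·(0.995500+0.991300+0.963500))/(1+9/200) = 457/500 ≈ 0.914000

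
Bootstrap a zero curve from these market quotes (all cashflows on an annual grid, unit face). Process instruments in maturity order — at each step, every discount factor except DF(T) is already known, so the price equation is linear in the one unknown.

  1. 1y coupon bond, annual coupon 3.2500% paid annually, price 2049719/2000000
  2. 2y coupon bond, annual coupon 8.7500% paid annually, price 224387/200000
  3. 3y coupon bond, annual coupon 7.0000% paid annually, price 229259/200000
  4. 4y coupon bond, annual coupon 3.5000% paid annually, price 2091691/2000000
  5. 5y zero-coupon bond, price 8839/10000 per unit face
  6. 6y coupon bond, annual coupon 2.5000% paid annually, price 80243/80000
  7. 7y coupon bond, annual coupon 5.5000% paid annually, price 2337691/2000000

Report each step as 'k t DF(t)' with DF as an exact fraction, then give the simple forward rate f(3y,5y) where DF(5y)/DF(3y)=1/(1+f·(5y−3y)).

1 1 4963/5000
2 2 4759/5000
3 3 9441/10000
4 4 1141/1250
5 5 8839/10000
6 6 8643/10000
7 7 4093/5000
f(3y,5y) = ((9441/10000)/(8839/10000) − 1)/(2) = 301/8839 ≈ 3.4054%

step 1 [1y] bond c/1=13/400: DF=(2049719/2000000 − 13/400·(0))/(1+13/400) = 4963/5000 ≈ 0.992600
step 2 [2y] bond c/1=7/80: DF=(224387/200000 − 7/80·(0.992600))/(1+7/80) = 4759/5000 ≈ 0.951800
step 3 [3y] bond c/1=7/100: DF=(229259/200000 − 7/100·(0.992600+0.951800))/(1+7/100) = 9441/10000 ≈ 0.944100
step 4 [4y] bond c/1=7/200: DF=(2091691/2000000 − 7/200·(0.992600+0.951800+0.944100))/(1+7/200) = 1141/1250 ≈ 0.912800
step 5 [5y] zero: DF = P = 8839/10000 ≈ 0.883900
step 6 [6y] bond c/1=1/40: DF=(80243/80000 − 1/40·(0.992600+0.951800+0.944100+0.912800+0.883900))/(1+1/40) = 8643/10000 ≈ 0.864300
step 7 [7y] bond c/1=11/200: DF=(2337691/2000000 − 11/200·(0.992600+0.951800+0.944100+0.912800+0.883900+0.864300))/(1+11/200) = 4093/5000 ≈ 0.818600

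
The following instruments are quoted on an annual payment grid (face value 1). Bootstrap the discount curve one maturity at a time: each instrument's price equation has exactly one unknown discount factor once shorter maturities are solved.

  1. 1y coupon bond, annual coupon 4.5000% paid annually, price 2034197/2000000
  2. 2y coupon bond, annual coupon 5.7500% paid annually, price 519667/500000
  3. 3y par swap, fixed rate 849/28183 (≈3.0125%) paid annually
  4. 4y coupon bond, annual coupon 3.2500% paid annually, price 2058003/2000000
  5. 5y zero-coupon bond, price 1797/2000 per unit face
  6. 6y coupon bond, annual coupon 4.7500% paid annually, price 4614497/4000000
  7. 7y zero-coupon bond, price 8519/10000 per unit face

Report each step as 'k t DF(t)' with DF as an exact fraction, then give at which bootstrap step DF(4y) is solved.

step 1 [1y] bond c/1=9/200: DF=(2034197/2000000 − 9/200·(0))/(1+9/200) = 9733/10000 ≈ 0.973300
step 2 [2y] bond c/1=23/400: DF=(519667/500000 − 23/400·(0.973300))/(1+23/400) = 9299/10000 ≈ 0.929900
step 3 [3y] swap r/1=849/28183: DF=(1 − 849/28183·(0.973300+0.929900))/(1+849/28183) = 9151/10000 ≈ 0.915100
step 4 [4y] bond c/1=13/400: DF=(2058003/2000000 − 13/400·(0.973300+0.929900+0.915100))/(1+13/400) = 9079/10000 ≈ 0.907900
step 5 [5y] zero: DF = P = 1797/2000 ≈ 0.898500
step 6 [6y] bond c/1=19/400: DF=(4614497/4000000 − 19/400·(0.973300+0.929900+0.915100+0.907900+0.898500))/(1+19/400) = 2229/2500 ≈ 0.891600
step 7 [7y] zero: DF = P = 8519/10000 ≈ 0.851900

1 1 9733/10000
2 2 9299/10000
3 3 9151/10000
4 4 9079/10000
5 5 1797/2000
6 6 2229/2500
7 7 8519/10000
DF(4y) is solved at step 4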